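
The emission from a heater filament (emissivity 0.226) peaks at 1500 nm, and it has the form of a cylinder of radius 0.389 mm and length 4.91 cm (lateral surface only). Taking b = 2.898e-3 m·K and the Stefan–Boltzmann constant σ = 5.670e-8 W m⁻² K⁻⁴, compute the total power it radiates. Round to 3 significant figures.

Wien's law: T = b/λ_max = 2.898×10⁻³/1.500×10⁻⁶ = 1932.00 K.
Lateral area A = 2πrL = 2π×3.89×10⁻⁴×0.0491 = 1.20008×10⁻⁴ m².
Then P = εσAT⁴ = 0.226×5.670×10⁻⁸×1.20008×10⁻⁴×(1932.00)⁴ = 21.4 W.

P ≈ 21.4 W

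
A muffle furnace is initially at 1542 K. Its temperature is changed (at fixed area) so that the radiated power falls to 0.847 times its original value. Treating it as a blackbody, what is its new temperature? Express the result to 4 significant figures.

T₂ ≈ 1479 K

P ∝ T⁴, so T₂/T₁ = (P₂/P₁)^(1/4) = (0.847)^(1/4) = 0.959336.
T₂ = 1542 × 0.959336 = 1479 K.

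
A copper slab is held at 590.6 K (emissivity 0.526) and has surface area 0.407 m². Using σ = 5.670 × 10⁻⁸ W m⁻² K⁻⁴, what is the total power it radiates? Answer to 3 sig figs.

P ≈ 1.48×10³ W

Area A = 0.407 m².
P = εσAT⁴ = 0.526 × 5.670×10⁻⁸ × 0.407 × (590.6)⁴ = 1.48×10³ W.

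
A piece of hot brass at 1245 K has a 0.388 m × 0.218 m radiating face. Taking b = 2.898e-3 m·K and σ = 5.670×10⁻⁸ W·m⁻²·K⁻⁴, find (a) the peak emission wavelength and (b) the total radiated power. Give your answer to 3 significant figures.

λ_max ≈ 2.33×10³ nm; P ≈ 1.15×10⁴ W

(a) λ_max = b/T = 2.898×10⁻³/1245 = 2.328×10⁻⁶ m = 2.33×10³ nm.
Area A = 0.388 × 0.218 = 0.084584 m².
(b) P = σAT⁴ = 5.670×10⁻⁸×0.084584×(1245)⁴ = 1.15×10⁴ W.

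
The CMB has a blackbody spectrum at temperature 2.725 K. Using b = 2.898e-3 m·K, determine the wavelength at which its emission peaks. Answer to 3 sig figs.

λ_max ≈ 1.06 mm

Wien's displacement law: λ_max = b/T = (2.898×10⁻³ m·K)/(2.725 K) = 1.063×10⁻³ m.
That is 1.06 mm, in the microwave range.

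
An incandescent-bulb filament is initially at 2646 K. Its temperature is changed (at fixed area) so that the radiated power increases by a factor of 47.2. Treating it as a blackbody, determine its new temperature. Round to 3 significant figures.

T₂ ≈ 6.94×10³ K

P ∝ T⁴, so T₂/T₁ = (P₂/P₁)^(1/4) = (47.2)^(1/4) = 2.62111.
T₂ = 2646 × 2.62111 = 6.94×10³ K.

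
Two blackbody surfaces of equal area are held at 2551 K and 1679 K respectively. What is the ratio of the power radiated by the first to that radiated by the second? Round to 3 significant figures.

P₁/P₂ ≈ 5.33

With equal areas, P₁/P₂ = (T₁/T₂)⁴ = (2551/1679)⁴ = 5.33.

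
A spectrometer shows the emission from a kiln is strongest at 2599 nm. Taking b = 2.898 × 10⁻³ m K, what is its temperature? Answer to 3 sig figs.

T ≈ 1.12×10³ K

Wien's law gives T = b/λ_max = (2.898×10⁻³ m·K)/(2.599×10⁻⁶ m) = 1.12×10³ K.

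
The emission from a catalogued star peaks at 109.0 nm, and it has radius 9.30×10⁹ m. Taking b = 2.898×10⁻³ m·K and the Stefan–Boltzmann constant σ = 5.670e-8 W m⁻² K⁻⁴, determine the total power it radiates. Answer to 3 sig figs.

Wien's law: T = b/λ_max = 2.898×10⁻³/1.090×10⁻⁷ = 26587.2 K.
Surface area A = 4πR² = 4π(9.30×10⁹ m)² = 1.08687×10²¹ m².
Then P = σAT⁴ = 5.670×10⁻⁸×1.08687×10²¹×(26587.2)⁴ = 3.08×10³¹ W.

P ≈ 3.08×10³¹ W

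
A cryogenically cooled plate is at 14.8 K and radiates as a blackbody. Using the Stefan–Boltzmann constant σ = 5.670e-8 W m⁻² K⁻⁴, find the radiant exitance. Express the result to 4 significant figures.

I ≈ 2.720×10⁻³ W/m²

Stefan–Boltzmann: I = σT⁴ = 5.670×10⁻⁸ × (14.8)⁴ = 2.720×10⁻³ W/m².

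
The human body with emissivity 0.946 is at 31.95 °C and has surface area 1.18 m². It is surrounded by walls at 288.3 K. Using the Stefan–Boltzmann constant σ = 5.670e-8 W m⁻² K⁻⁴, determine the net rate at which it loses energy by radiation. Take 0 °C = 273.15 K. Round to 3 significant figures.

Net loss ≈ 111 W

T = 31.95 °C + 273.15 = 305.10 K.
Area A = 1.18 m².
Net radiated power P_net = εσA(T⁴ − T₀⁴) = 0.946×5.670×10⁻⁸×1.18×(305.10⁴ − 288.3⁴).
T⁴ − T₀⁴ = 8.66501×10⁹ − 6.90842×10⁹ = 1.75659×10⁹ K⁴, so P_net = 111 W.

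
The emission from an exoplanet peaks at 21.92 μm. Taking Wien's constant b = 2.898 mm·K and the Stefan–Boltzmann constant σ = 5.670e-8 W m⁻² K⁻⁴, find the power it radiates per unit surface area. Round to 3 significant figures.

I ≈ 17.3 W/m²

Wien's law: T = b/λ_max = 2.898×10⁻³/2.192×10⁻⁵ = 132.208 K.
Then I = σT⁴ = 5.670×10⁻⁸×(132.208)⁴ = 17.3 W/m².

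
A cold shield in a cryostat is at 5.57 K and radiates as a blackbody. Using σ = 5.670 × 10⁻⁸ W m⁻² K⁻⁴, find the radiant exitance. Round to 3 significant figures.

I ≈ 5.46×10⁻⁵ W/m²

Stefan–Boltzmann: I = σT⁴ = 5.670×10⁻⁸ × (5.57)⁴ = 5.46×10⁻⁵ W/m².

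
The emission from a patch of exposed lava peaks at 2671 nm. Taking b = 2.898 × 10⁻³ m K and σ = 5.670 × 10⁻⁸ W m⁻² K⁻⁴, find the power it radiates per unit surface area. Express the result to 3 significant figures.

Wien's law: T = b/λ_max = 2.898×10⁻³/2.671×10⁻⁶ = 1084.99 K.
Then I = σT⁴ = 5.670×10⁻⁸×(1084.99)⁴ = 7.86×10⁴ W/m².

I ≈ 7.86×10⁴ W/m²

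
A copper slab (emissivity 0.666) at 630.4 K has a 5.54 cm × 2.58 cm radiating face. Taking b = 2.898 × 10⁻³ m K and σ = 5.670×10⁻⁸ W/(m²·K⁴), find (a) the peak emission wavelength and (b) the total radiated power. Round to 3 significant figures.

(a) λ_max = b/T = 2.898×10⁻³/630.4 = 4.597×10⁻⁶ m = 4.60 μm.
Area A = 0.0554 × 0.0258 = 1.42932×10⁻³ m².
(b) P = εσAT⁴ = 0.666×5.670×10⁻⁸×1.42932×10⁻³×(630.4)⁴ = 8.52 W.

λ_max ≈ 4.60 μm; P ≈ 8.52 W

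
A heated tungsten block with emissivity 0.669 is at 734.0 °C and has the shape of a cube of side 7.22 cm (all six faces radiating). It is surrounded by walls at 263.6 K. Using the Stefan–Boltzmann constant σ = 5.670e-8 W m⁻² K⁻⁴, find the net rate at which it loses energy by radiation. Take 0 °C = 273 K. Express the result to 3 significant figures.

Net loss ≈ 1.21×10³ W

T = 734.0 °C + 273 = 1007.0 K.
Area A = 6s² = 6×(0.0722 m)² = 0.031277 m².
Net radiated power P_net = εσA(T⁴ − T₀⁴) = 0.669×5.670×10⁻⁸×0.031277×(1007.0⁴ − 263.6⁴).
T⁴ − T₀⁴ = 1.02830×10¹² − 4.82816×10⁹ = 1.02347×10¹² K⁴, so P_net = 1.21×10³ W.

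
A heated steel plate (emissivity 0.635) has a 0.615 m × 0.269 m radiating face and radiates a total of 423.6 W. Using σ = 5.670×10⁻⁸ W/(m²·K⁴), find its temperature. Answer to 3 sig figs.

Area A = 0.615 × 0.269 = 0.165435 m².
P = εσAT⁴ ⇒ T = (P/(εσA))^(1/4) = (423.6/(0.635×5.670×10⁻⁸×0.165435))^(1/4) = 516 K.

T ≈ 516 K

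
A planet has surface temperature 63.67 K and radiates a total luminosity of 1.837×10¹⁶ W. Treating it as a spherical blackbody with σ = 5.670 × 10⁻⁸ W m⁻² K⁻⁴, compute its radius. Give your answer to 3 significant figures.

L = 4πR²σT⁴ ⇒ R = √(L/(4πσT⁴)).
σT⁴ = 0.931799 W/m², so R = √(1.837×10¹⁶/(4π×0.931799)) = 3.96×10⁷ m.

R ≈ 3.96×10⁷ m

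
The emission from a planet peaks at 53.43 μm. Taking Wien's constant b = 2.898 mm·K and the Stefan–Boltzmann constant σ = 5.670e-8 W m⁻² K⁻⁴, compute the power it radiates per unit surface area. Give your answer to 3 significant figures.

I ≈ 0.491 W/m²

Wien's law: T = b/λ_max = 2.898×10⁻³/5.343×10⁻⁵ = 54.2392 K.
Then I = σT⁴ = 5.670×10⁻⁸×(54.2392)⁴ = 0.491 W/m².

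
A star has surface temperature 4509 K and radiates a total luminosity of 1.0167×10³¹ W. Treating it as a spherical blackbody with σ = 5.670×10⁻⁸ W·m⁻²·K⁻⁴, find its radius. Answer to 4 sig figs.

R ≈ 1.858×10¹¹ m

L = 4πR²σT⁴ ⇒ R = √(L/(4πσT⁴)).
σT⁴ = 2.34371×10⁷ W/m², so R = √(1.0167×10³¹/(4π×2.34371×10⁷)) = 1.858×10¹¹ m.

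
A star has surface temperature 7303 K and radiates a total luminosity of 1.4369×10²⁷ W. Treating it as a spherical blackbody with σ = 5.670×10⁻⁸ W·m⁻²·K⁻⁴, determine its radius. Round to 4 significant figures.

L = 4πR²σT⁴ ⇒ R = √(L/(4πσT⁴)).
σT⁴ = 1.61283×10⁸ W/m², so R = √(1.4369×10²⁷/(4π×1.61283×10⁸)) = 8.420×10⁸ m.

R ≈ 8.420×10⁸ m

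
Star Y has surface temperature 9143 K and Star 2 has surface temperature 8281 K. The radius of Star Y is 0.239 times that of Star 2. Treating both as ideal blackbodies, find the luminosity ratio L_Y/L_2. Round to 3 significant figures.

L_Y/L_2 ≈ 0.0849

L ∝ R²T⁴, so L_Y/L_2 = (R_Y/R_2)²(T_Y/T_2)⁴ = (0.239)² × (9143/8281)⁴ = 0.057121 × 1.48602 = 0.0849.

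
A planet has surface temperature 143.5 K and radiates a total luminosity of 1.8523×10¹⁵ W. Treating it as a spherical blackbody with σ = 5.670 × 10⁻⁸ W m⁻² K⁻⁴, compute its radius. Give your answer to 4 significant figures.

L = 4πR²σT⁴ ⇒ R = √(L/(4πσT⁴)).
σT⁴ = 24.0431 W/m², so R = √(1.8523×10¹⁵/(4π×24.0431)) = 2.476×10⁶ m.

R ≈ 2.476×10⁶ m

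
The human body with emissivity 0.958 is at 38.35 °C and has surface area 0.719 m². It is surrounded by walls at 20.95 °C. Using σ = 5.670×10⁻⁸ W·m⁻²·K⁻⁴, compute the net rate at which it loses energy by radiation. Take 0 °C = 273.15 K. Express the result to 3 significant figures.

T = 38.35 °C + 273.15 = 311.50 K.
Surroundings: T = 20.95 °C + 273.15 = 294.10 K.
Area A = 0.719 m².
Net radiated power P_net = εσA(T⁴ − T₀⁴) = 0.958×5.670×10⁻⁸×0.719×(311.50⁴ − 294.10⁴).
T⁴ − T₀⁴ = 9.41526×10⁹ − 7.48135×10⁹ = 1.93391×10⁹ K⁴, so P_net = 75.5 W.

Net loss ≈ 75.5 W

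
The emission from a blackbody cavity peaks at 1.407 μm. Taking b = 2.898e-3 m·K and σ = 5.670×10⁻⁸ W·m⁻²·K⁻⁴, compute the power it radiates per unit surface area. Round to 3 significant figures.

Wien's law: T = b/λ_max = 2.898×10⁻³/1.407×10⁻⁶ = 2059.70 K.
Then I = σT⁴ = 5.670×10⁻⁸×(2059.70)⁴ = 1.02×10⁶ W/m².

I ≈ 1.02×10⁶ W/m²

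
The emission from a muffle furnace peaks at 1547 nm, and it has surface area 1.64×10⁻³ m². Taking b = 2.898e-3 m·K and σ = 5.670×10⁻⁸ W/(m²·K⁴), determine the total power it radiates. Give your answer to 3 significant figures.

P ≈ 1.15×10³ W

Wien's law: T = b/λ_max = 2.898×10⁻³/1.547×10⁻⁶ = 1873.30 K.
Area A = 1.64×10⁻³ m².
Then P = σAT⁴ = 5.670×10⁻⁸×1.64×10⁻³×(1873.30)⁴ = 1.15×10³ W.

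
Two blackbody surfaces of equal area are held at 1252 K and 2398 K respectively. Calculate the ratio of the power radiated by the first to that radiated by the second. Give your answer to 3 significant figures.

With equal areas, P₁/P₂ = (T₁/T₂)⁴ = (1252/2398)⁴ = 0.0743.

P₁/P₂ ≈ 0.0743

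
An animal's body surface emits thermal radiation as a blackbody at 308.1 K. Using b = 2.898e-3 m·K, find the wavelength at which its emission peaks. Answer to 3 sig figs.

Wien's displacement law: λ_max = b/T = (2.898×10⁻³ m·K)/(308.1 K) = 9.406×10⁻⁶ m.
That is 9.41 μm, in the infrared range.

λ_max ≈ 9.41 μm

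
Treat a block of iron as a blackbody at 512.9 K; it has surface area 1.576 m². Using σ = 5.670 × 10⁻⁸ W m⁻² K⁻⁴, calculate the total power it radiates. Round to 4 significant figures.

Area A = 1.576 m².
P = σAT⁴ = 5.670×10⁻⁸ × 1.576 × (512.9)⁴ = 6184 W.

P ≈ 6184 W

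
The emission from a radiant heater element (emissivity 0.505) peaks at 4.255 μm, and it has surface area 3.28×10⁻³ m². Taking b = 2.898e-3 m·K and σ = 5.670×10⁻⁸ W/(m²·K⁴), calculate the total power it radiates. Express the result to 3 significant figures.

P ≈ 20.2 W

Wien's law: T = b/λ_max = 2.898×10⁻³/4.255×10⁻⁶ = 681.081 K.
Area A = 3.28×10⁻³ m².
Then P = εσAT⁴ = 0.505×5.670×10⁻⁸×3.28×10⁻³×(681.081)⁴ = 20.2 W.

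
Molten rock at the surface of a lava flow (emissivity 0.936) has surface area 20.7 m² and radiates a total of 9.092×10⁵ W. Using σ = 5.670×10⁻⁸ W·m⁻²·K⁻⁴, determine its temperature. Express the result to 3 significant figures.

T ≈ 954 K

Area A = 20.7 m².
P = εσAT⁴ ⇒ T = (P/(εσA))^(1/4) = (9.092×10⁵/(0.936×5.670×10⁻⁸×20.7))^(1/4) = 954 K.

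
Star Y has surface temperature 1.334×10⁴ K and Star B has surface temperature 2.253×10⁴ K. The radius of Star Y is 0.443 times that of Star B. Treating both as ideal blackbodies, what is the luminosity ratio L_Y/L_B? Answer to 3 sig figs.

L ∝ R²T⁴, so L_Y/L_B = (R_Y/R_B)²(T_Y/T_B)⁴ = (0.443)² × (1.334×10⁴/2.253×10⁴)⁴ = 0.196249 × 0.122908 = 0.0241.

L_Y/L_B ≈ 0.0241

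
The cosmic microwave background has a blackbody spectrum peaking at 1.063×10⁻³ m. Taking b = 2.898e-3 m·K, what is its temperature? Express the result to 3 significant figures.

Wien's law gives T = b/λ_max = (2.898×10⁻³ m·K)/(1.063×10⁻³ m) = 2.73 K.

T ≈ 2.73 K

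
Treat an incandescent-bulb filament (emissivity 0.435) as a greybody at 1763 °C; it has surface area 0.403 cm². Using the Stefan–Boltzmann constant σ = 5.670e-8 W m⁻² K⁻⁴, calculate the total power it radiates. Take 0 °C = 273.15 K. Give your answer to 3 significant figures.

T = 1763 °C + 273.15 = 2036.15 K.
Area A = 0.403 cm² = 4.03×10⁻⁵ m².
P = εσAT⁴ = 0.435 × 5.670×10⁻⁸ × 4.03×10⁻⁵ × (2036.15)⁴ = 17.1 W.

P ≈ 17.1 W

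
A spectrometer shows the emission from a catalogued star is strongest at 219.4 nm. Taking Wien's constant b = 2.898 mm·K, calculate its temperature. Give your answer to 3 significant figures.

Wien's law gives T = b/λ_max = (2.898×10⁻³ m·K)/(2.194×10⁻⁷ m) = 1.32×10⁴ K.

T ≈ 1.32×10⁴ K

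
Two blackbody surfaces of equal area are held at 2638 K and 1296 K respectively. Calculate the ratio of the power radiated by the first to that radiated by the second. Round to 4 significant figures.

With equal areas, P₁/P₂ = (T₁/T₂)⁴ = (2638/1296)⁴ = 17.17.

P₁/P₂ ≈ 17.17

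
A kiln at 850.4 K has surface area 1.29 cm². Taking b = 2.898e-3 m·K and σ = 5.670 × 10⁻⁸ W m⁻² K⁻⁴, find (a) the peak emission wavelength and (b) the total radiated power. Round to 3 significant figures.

(a) λ_max = b/T = 2.898×10⁻³/850.4 = 3.408×10⁻⁶ m = 3.41 μm.
Area A = 1.29 cm² = 1.29×10⁻⁴ m².
(b) P = σAT⁴ = 5.670×10⁻⁸×1.29×10⁻⁴×(850.4)⁴ = 3.83 W.

λ_max ≈ 3.41 μm; P ≈ 3.83 W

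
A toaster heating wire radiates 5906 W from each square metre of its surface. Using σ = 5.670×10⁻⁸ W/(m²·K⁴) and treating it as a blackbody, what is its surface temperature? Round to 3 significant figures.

T ≈ 568 K

I = σT⁴, so T = (I/σ)^(1/4) = (5906/(5.670×10⁻⁸))^(1/4) = 568 K.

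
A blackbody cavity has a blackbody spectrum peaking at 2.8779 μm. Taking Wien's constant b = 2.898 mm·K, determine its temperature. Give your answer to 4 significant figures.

Wien's law gives T = b/λ_max = (2.898×10⁻³ m·K)/(2.8779×10⁻⁶ m) = 1007 K.

T ≈ 1007 K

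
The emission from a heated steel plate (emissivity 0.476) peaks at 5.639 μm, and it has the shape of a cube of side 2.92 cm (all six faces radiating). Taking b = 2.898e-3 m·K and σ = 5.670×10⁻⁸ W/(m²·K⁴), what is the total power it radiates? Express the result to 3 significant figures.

Wien's law: T = b/λ_max = 2.898×10⁻³/5.639×10⁻⁶ = 513.921 K.
Area A = 6s² = 6×(0.0292 m)² = 5.11584×10⁻³ m².
Then P = εσAT⁴ = 0.476×5.670×10⁻⁸×5.11584×10⁻³×(513.921)⁴ = 9.63 W.

P ≈ 9.63 W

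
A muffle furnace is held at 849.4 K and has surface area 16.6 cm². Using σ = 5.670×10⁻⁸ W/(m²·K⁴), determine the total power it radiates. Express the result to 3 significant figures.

P ≈ 49.0 W

Area A = 16.6 cm² = 1.66×10⁻³ m².
P = σAT⁴ = 5.670×10⁻⁸ × 1.66×10⁻³ × (849.4)⁴ = 49.0 W.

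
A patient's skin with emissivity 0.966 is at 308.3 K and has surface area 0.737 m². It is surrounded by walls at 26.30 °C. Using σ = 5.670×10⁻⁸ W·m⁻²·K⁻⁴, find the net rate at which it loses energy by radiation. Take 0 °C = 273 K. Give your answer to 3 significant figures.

Surroundings: T = 26.30 °C + 273 = 299.30 K.
Area A = 0.737 m².
Net radiated power P_net = εσA(T⁴ − T₀⁴) = 0.966×5.670×10⁻⁸×0.737×(308.3⁴ − 299.30⁴).
T⁴ − T₀⁴ = 9.03429×10⁹ − 8.02466×10⁹ = 1.00963×10⁹ K⁴, so P_net = 40.8 W.

Net loss ≈ 40.8 W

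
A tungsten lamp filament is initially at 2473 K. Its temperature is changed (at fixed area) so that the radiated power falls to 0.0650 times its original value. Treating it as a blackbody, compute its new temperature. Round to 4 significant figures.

P ∝ T⁴, so T₂/T₁ = (P₂/P₁)^(1/4) = (0.0650)^(1/4) = 0.504927.
T₂ = 2473 × 0.504927 = 1249 K.

T₂ ≈ 1249 K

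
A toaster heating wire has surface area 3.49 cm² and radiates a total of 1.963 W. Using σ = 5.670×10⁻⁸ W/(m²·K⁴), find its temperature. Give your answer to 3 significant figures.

T ≈ 561 K

Area A = 3.49 cm² = 3.49×10⁻⁴ m².
P = σAT⁴ ⇒ T = (P/(σA))^(1/4) = (1.963/(5.670×10⁻⁸×3.49×10⁻⁴))^(1/4) = 561 K.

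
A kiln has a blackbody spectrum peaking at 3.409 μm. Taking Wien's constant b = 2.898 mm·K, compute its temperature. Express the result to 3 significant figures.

T ≈ 850 K

Wien's law gives T = b/λ_max = (2.898×10⁻³ m·K)/(3.409×10⁻⁶ m) = 850 K.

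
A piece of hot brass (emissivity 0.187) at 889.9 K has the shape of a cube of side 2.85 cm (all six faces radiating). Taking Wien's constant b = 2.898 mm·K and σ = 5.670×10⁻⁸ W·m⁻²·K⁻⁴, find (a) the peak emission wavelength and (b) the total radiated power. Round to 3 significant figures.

λ_max ≈ 3.26 μm; P ≈ 32.4 W

(a) λ_max = b/T = 2.898×10⁻³/889.9 = 3.257×10⁻⁶ m = 3.26 μm.
Area A = 6s² = 6×(0.0285 m)² = 4.8735×10⁻³ m².
(b) P = εσAT⁴ = 0.187×5.670×10⁻⁸×4.8735×10⁻³×(889.9)⁴ = 32.4 W.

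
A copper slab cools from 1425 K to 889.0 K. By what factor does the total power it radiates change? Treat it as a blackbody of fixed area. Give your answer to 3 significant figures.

P ∝ T⁴, so P₂/P₁ = (T₂/T₁)⁴ = (889.0/1425)⁴ = (0.623860)⁴ = 0.151.

P₂/P₁ ≈ 0.151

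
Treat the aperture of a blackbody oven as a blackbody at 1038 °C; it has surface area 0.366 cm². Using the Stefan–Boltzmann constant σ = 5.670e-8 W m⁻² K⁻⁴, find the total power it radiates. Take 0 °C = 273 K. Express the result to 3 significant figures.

P ≈ 6.13 W

T = 1038 °C + 273 = 1311 K.
Area A = 0.366 cm² = 3.66×10⁻⁵ m².
P = σAT⁴ = 5.670×10⁻⁸ × 3.66×10⁻⁵ × (1311)⁴ = 6.13 W.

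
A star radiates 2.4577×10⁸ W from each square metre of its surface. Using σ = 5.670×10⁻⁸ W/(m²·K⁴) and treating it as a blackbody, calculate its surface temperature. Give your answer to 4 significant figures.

T ≈ 8114 K

I = σT⁴, so T = (I/σ)^(1/4) = (2.4577×10⁸/(5.670×10⁻⁸))^(1/4) = 8114 K.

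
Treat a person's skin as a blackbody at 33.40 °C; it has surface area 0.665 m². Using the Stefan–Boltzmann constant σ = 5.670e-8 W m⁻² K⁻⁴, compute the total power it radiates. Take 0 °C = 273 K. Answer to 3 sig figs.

T = 33.40 °C + 273 = 306.40 K.
Area A = 0.665 m².
P = σAT⁴ = 5.670×10⁻⁸ × 0.665 × (306.40)⁴ = 332 W.

P ≈ 332 W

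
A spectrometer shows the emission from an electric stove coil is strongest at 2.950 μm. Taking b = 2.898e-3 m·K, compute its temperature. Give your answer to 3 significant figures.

T ≈ 982 K

Wien's law gives T = b/λ_max = (2.898×10⁻³ m·K)/(2.950×10⁻⁶ m) = 982 K.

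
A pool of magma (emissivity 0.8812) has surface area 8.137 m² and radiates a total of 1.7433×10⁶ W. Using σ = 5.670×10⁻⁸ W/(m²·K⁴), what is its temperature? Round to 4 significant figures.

T ≈ 1439 K

Area A = 8.137 m².
P = εσAT⁴ ⇒ T = (P/(εσA))^(1/4) = (1.7433×10⁶/(0.8812×5.670×10⁻⁸×8.137))^(1/4) = 1439 K.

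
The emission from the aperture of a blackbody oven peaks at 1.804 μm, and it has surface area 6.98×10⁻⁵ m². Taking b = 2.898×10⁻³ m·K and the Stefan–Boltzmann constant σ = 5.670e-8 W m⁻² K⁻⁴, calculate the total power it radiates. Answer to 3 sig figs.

P ≈ 26.4 W

Wien's law: T = b/λ_max = 2.898×10⁻³/1.804×10⁻⁶ = 1606.43 K.
Area A = 6.98×10⁻⁵ m².
Then P = σAT⁴ = 5.670×10⁻⁸×6.98×10⁻⁵×(1606.43)⁴ = 26.4 W.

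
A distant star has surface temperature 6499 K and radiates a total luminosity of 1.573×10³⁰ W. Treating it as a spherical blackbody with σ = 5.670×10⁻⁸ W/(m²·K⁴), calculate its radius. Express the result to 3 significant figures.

R ≈ 3.52×10¹⁰ m

L = 4πR²σT⁴ ⇒ R = √(L/(4πσT⁴)).
σT⁴ = 1.01151×10⁸ W/m², so R = √(1.573×10³⁰/(4π×1.01151×10⁸)) = 3.52×10¹⁰ m.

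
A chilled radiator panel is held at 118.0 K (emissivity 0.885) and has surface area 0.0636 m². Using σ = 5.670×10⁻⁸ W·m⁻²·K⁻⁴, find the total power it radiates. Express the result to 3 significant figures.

P ≈ 0.619 W

Area A = 0.0636 m².
P = εσAT⁴ = 0.885 × 5.670×10⁻⁸ × 0.0636 × (118.0)⁴ = 0.619 W.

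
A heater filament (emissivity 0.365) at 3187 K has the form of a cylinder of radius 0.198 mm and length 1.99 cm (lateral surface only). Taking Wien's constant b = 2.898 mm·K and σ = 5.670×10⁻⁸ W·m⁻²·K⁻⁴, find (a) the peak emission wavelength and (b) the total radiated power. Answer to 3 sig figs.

(a) λ_max = b/T = 2.898×10⁻³/3187 = 9.093×10⁻⁷ m = 909 nm.
Lateral area A = 2πrL = 2π×1.98×10⁻⁴×0.0199 = 2.47570×10⁻⁵ m².
(b) P = εσAT⁴ = 0.365×5.670×10⁻⁸×2.47570×10⁻⁵×(3187)⁴ = 52.9 W.

λ_max ≈ 909 nm; P ≈ 52.9 W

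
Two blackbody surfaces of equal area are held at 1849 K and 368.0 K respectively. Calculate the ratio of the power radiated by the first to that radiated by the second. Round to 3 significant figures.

With equal areas, P₁/P₂ = (T₁/T₂)⁴ = (1849/368.0)⁴ = 637.

P₁/P₂ ≈ 637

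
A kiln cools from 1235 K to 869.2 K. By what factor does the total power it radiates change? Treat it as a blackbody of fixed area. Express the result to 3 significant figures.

P₂/P₁ ≈ 0.245

P ∝ T⁴, so P₂/P₁ = (T₂/T₁)⁴ = (869.2/1235)⁴ = (0.703806)⁴ = 0.245.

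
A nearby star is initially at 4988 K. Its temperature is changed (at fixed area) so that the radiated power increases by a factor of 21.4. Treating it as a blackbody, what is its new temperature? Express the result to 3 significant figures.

P ∝ T⁴, so T₂/T₁ = (P₂/P₁)^(1/4) = (21.4)^(1/4) = 2.15082.
T₂ = 4988 × 2.15082 = 1.07×10⁴ K.

T₂ ≈ 1.07×10⁴ K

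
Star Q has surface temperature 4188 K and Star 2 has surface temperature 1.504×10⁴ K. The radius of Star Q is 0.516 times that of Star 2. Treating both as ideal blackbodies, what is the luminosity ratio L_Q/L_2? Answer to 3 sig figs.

L_Q/L_2 ≈ 1.60×10⁻³

L ∝ R²T⁴, so L_Q/L_2 = (R_Q/R_2)²(T_Q/T_2)⁴ = (0.516)² × (4188/1.504×10⁴)⁴ = 0.266256 × 6.01223×10⁻³ = 1.60×10⁻³.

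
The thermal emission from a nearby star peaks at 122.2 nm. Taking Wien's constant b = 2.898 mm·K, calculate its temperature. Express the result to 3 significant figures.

Wien's law gives T = b/λ_max = (2.898×10⁻³ m·K)/(1.222×10⁻⁷ m) = 2.37×10⁴ K.

T ≈ 2.37×10⁴ K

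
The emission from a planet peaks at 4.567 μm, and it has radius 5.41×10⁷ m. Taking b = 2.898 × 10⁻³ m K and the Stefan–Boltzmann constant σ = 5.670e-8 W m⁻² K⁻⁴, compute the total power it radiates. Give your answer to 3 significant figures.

Wien's law: T = b/λ_max = 2.898×10⁻³/4.567×10⁻⁶ = 634.552 K.
Surface area A = 4πR² = 4π(5.41×10⁷ m)² = 3.67794×10¹⁶ m².
Then P = σAT⁴ = 5.670×10⁻⁸×3.67794×10¹⁶×(634.552)⁴ = 3.38×10²⁰ W.

P ≈ 3.38×10²⁰ W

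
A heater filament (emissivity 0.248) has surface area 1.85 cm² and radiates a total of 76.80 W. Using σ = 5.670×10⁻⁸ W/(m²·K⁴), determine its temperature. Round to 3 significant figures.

Area A = 1.85 cm² = 1.85×10⁻⁴ m².
P = εσAT⁴ ⇒ T = (P/(εσA))^(1/4) = (76.80/(0.248×5.670×10⁻⁸×1.85×10⁻⁴))^(1/4) = 2.33×10³ K.

T ≈ 2.33×10³ K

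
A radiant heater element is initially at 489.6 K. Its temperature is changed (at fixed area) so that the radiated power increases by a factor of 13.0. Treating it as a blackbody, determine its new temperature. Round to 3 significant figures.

P ∝ T⁴, so T₂/T₁ = (P₂/P₁)^(1/4) = (13.0)^(1/4) = 1.89883.
T₂ = 489.6 × 1.89883 = 930 K.

T₂ ≈ 930 K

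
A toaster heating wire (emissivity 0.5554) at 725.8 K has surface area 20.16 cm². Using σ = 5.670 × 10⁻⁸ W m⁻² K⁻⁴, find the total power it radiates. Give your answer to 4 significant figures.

P ≈ 17.62 W

Area A = 20.16 cm² = 2.016×10⁻³ m².
P = εσAT⁴ = 0.5554 × 5.670×10⁻⁸ × 2.016×10⁻³ × (725.8)⁴ = 17.62 W.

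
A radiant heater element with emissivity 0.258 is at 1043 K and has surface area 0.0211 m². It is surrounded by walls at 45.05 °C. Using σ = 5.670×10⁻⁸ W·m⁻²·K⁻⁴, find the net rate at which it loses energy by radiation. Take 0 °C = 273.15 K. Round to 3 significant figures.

Net loss ≈ 362 W

Surroundings: T = 45.05 °C + 273.15 = 318.20 K.
Area A = 0.0211 m².
Net radiated power P_net = εσA(T⁴ − T₀⁴) = 0.258×5.670×10⁻⁸×0.0211×(1043⁴ − 318.20⁴).
T⁴ − T₀⁴ = 1.18342×10¹² − 1.02518×10¹⁰ = 1.17317×10¹² K⁴, so P_net = 362 W.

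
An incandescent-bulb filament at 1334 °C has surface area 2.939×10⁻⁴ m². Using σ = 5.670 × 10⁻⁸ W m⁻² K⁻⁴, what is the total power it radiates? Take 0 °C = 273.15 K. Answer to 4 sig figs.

P ≈ 111.2 W

T = 1334 °C + 273.15 = 1607.15 K.
Area A = 2.939×10⁻⁴ m².
P = σAT⁴ = 5.670×10⁻⁸ × 2.939×10⁻⁴ × (1607.15)⁴ = 111.2 W.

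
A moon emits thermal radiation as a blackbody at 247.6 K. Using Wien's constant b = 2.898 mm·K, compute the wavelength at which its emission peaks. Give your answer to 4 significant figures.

Wien's displacement law: λ_max = b/T = (2.898×10⁻³ m·K)/(247.6 K) = 1.1704×10⁻⁵ m.
That is 11.70 μm, in the infrared range.

λ_max ≈ 11.70 μm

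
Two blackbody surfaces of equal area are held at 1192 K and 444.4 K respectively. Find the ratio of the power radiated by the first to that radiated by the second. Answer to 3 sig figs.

P₁/P₂ ≈ 51.8

With equal areas, P₁/P₂ = (T₁/T₂)⁴ = (1192/444.4)⁴ = 51.8.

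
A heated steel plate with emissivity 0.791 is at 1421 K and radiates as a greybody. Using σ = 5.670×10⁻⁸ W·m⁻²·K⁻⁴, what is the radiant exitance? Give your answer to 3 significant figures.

I ≈ 1.83×10⁵ W/m²

Stefan–Boltzmann: I = εσT⁴ = 0.791 × 5.670×10⁻⁸ × (1421)⁴ = 1.83×10⁵ W/m².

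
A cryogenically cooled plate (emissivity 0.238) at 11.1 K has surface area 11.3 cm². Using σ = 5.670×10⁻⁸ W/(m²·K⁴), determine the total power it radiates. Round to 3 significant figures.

Area A = 11.3 cm² = 1.13×10⁻³ m².
P = εσAT⁴ = 0.238 × 5.670×10⁻⁸ × 1.13×10⁻³ × (11.1)⁴ = 2.31×10⁻⁷ W.

P ≈ 2.31×10⁻⁷ W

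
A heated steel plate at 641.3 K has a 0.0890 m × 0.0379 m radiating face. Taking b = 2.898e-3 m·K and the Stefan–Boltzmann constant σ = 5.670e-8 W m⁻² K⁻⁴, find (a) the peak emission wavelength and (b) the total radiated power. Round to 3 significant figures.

(a) λ_max = b/T = 2.898×10⁻³/641.3 = 4.519×10⁻⁶ m = 4.52 μm.
Area A = 0.0890 × 0.0379 = 3.3731×10⁻³ m².
(b) P = σAT⁴ = 5.670×10⁻⁸×3.3731×10⁻³×(641.3)⁴ = 32.3 W.

λ_max ≈ 4.52 μm; P ≈ 32.3 W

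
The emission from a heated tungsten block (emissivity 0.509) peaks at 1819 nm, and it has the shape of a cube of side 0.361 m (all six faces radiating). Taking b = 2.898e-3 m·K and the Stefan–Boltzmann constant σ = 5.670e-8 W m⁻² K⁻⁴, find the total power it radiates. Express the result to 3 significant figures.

P ≈ 1.45×10⁵ W

Wien's law: T = b/λ_max = 2.898×10⁻³/1.819×10⁻⁶ = 1593.18 K.
Area A = 6s² = 6×(0.361 m)² = 0.781926 m².
Then P = εσAT⁴ = 0.509×5.670×10⁻⁸×0.781926×(1593.18)⁴ = 1.45×10⁵ W.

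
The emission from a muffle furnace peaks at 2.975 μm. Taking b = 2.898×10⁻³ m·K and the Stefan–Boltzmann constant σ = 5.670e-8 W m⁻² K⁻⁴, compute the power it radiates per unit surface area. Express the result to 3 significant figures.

I ≈ 5.11×10⁴ W/m²

Wien's law: T = b/λ_max = 2.898×10⁻³/2.975×10⁻⁶ = 974.118 K.
Then I = σT⁴ = 5.670×10⁻⁸×(974.118)⁴ = 5.11×10⁴ W/m².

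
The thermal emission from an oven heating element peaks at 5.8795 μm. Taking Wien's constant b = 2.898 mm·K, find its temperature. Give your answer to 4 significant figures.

T ≈ 492.9 K

Wien's law gives T = b/λ_max = (2.898×10⁻³ m·K)/(5.8795×10⁻⁶ m) = 492.9 K.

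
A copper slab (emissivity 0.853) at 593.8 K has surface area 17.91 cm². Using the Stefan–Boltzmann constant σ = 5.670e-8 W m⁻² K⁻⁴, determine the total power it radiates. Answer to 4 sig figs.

P ≈ 10.77 W

Area A = 17.91 cm² = 1.791×10⁻³ m².
P = εσAT⁴ = 0.853 × 5.670×10⁻⁸ × 1.791×10⁻³ × (593.8)⁴ = 10.77 W.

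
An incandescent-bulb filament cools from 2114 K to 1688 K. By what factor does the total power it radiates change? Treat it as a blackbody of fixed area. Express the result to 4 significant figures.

P ∝ T⁴, so P₂/P₁ = (T₂/T₁)⁴ = (1688/2114)⁴ = (0.798486)⁴ = 0.4065.

P₂/P₁ ≈ 0.4065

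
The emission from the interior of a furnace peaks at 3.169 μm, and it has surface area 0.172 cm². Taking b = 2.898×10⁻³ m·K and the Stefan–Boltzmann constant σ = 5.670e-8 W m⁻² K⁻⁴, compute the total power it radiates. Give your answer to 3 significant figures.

P ≈ 0.682 W

Wien's law: T = b/λ_max = 2.898×10⁻³/3.169×10⁻⁶ = 914.484 K.
Area A = 0.172 cm² = 1.72×10⁻⁵ m².
Then P = σAT⁴ = 5.670×10⁻⁸×1.72×10⁻⁵×(914.484)⁴ = 0.682 W.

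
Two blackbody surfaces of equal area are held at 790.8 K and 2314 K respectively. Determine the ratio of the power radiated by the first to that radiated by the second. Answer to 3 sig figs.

P₁/P₂ ≈ 0.0136

With equal areas, P₁/P₂ = (T₁/T₂)⁴ = (790.8/2314)⁴ = 0.0136.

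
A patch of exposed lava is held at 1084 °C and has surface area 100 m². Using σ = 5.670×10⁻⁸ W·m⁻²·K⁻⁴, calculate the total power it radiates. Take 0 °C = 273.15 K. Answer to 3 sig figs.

T = 1084 °C + 273.15 = 1357.15 K.
Area A = 100 m².
P = σAT⁴ = 5.670×10⁻⁸ × 100 × (1357.15)⁴ = 1.92×10⁷ W.

P ≈ 1.92×10⁷ W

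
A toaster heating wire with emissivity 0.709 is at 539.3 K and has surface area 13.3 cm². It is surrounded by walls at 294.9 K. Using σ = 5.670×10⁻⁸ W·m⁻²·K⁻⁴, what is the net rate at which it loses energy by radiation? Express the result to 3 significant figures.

Area A = 13.3 cm² = 1.33×10⁻³ m².
Net radiated power P_net = εσA(T⁴ − T₀⁴) = 0.709×5.670×10⁻⁸×1.33×10⁻³×(539.3⁴ − 294.9⁴).
T⁴ − T₀⁴ = 8.45905×10¹⁰ − 7.56309×10⁹ = 7.70274×10¹⁰ K⁴, so P_net = 4.12 W.

Net loss ≈ 4.12 W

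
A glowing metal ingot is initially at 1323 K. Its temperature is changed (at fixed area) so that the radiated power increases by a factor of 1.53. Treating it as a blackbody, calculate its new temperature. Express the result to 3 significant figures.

P ∝ T⁴, so T₂/T₁ = (P₂/P₁)^(1/4) = (1.53)^(1/4) = 1.11217.
T₂ = 1323 × 1.11217 = 1.47×10³ K.

T₂ ≈ 1.47×10³ K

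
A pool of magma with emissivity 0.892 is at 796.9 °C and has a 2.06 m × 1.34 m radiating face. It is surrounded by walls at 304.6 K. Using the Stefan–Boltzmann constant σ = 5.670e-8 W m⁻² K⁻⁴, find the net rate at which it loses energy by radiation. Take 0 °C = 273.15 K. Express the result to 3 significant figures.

T = 796.9 °C + 273.15 = 1070.05 K.
Area A = 2.06 × 1.34 = 2.7604 m².
Net radiated power P_net = εσA(T⁴ − T₀⁴) = 0.892×5.670×10⁻⁸×2.7604×(1070.05⁴ − 304.6⁴).
T⁴ − T₀⁴ = 1.31104×10¹² − 8.60834×10⁹ = 1.30243×10¹² K⁴, so P_net = 1.82×10⁵ W.

Net loss ≈ 1.82×10⁵ W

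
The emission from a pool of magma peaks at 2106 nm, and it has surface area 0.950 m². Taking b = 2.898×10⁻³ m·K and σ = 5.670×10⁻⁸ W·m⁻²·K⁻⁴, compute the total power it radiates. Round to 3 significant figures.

Wien's law: T = b/λ_max = 2.898×10⁻³/2.106×10⁻⁶ = 1376.07 K.
Area A = 0.950 m².
Then P = σAT⁴ = 5.670×10⁻⁸×0.950×(1376.07)⁴ = 1.93×10⁵ W.

P ≈ 1.93×10⁵ W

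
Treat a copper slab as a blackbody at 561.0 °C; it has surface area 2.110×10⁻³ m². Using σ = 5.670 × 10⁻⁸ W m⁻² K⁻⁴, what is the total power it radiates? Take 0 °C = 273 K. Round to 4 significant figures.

P ≈ 57.88 W

T = 561.0 °C + 273 = 834.0 K.
Area A = 2.110×10⁻³ m².
P = σAT⁴ = 5.670×10⁻⁸ × 2.110×10⁻³ × (834.0)⁴ = 57.88 W.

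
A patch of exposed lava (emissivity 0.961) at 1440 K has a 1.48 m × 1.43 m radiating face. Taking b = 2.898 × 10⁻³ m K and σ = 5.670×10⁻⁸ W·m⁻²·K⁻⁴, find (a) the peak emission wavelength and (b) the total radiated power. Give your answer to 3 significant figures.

λ_max ≈ 2.01 μm; P ≈ 4.96×10⁵ W

(a) λ_max = b/T = 2.898×10⁻³/1440 = 2.012×10⁻⁶ m = 2.01 μm.
Area A = 1.48 × 1.43 = 2.1164 m².
(b) P = εσAT⁴ = 0.961×5.670×10⁻⁸×2.1164×(1440)⁴ = 4.96×10⁵ W.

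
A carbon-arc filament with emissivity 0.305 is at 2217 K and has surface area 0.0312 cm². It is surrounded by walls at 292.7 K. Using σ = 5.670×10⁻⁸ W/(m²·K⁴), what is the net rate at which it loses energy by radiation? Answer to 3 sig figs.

Net loss ≈ 1.30 W

Area A = 0.0312 cm² = 3.12×10⁻⁶ m².
Net radiated power P_net = εσA(T⁴ − T₀⁴) = 0.305×5.670×10⁻⁸×3.12×10⁻⁶×(2217⁴ − 292.7⁴).
T⁴ − T₀⁴ = 2.41581×10¹³ − 7.33991×10⁹ = 2.41508×10¹³ K⁴, so P_net = 1.30 W.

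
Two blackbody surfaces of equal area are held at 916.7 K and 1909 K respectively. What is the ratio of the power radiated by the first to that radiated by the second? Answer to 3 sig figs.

P₁/P₂ ≈ 0.0532

With equal areas, P₁/P₂ = (T₁/T₂)⁴ = (916.7/1909)⁴ = 0.0532.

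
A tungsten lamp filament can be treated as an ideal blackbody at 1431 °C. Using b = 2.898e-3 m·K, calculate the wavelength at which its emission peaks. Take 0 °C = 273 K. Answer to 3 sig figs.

λ_max ≈ 1.70×10³ nm

T = 1431 °C + 273 = 1704 K.
Wien's displacement law: λ_max = b/T = (2.898×10⁻³ m·K)/(1704 K) = 1.701×10⁻⁶ m.
That is 1.70×10³ nm, in the infrared range.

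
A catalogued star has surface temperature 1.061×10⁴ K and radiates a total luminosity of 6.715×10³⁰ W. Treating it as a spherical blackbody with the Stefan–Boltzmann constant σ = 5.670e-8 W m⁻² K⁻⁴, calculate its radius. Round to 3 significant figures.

R ≈ 2.73×10¹⁰ m

L = 4πR²σT⁴ ⇒ R = √(L/(4πσT⁴)).
σT⁴ = 7.18529×10⁸ W/m², so R = √(6.715×10³⁰/(4π×7.18529×10⁸)) = 2.73×10¹⁰ m.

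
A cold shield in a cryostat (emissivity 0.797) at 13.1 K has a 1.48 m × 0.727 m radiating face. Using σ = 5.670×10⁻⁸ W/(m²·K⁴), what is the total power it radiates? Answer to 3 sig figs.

P ≈ 1.43×10⁻³ W

Area A = 1.48 × 0.727 = 1.07596 m².
P = εσAT⁴ = 0.797 × 5.670×10⁻⁸ × 1.07596 × (13.1)⁴ = 1.43×10⁻³ W.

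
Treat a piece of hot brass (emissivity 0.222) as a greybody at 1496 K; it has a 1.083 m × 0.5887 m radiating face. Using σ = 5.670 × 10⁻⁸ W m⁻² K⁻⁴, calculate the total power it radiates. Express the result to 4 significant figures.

P ≈ 4.020×10⁴ W

Area A = 1.083 × 0.5887 = 0.637562 m².
P = εσAT⁴ = 0.222 × 5.670×10⁻⁸ × 0.637562 × (1496)⁴ = 4.020×10⁴ W.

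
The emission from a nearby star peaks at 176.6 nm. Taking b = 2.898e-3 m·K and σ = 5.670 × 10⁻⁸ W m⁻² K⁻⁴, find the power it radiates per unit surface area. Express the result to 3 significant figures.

I ≈ 4.11×10⁹ W/m²

Wien's law: T = b/λ_max = 2.898×10⁻³/1.766×10⁻⁷ = 16410.0 K.
Then I = σT⁴ = 5.670×10⁻⁸×(16410.0)⁴ = 4.11×10⁹ W/m².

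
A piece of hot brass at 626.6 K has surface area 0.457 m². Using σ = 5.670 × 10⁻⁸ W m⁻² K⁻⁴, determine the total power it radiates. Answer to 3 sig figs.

Area A = 0.457 m².
P = σAT⁴ = 5.670×10⁻⁸ × 0.457 × (626.6)⁴ = 3.99×10³ W.

P ≈ 3.99×10³ W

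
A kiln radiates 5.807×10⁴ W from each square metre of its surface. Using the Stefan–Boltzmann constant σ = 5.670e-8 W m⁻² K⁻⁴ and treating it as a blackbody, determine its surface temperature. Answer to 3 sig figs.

I = σT⁴, so T = (I/σ)^(1/4) = (5.807×10⁴/(5.670×10⁻⁸))^(1/4) = 1.01×10³ K.

T ≈ 1.01×10³ K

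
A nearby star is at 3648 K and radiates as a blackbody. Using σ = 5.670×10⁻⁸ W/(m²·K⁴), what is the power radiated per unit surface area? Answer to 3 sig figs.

Stefan–Boltzmann: I = σT⁴ = 5.670×10⁻⁸ × (3648)⁴ = 1.00×10⁷ W/m².

I ≈ 1.00×10⁷ W/m²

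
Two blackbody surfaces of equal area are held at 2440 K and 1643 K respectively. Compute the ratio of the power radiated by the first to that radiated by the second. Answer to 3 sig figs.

P₁/P₂ ≈ 4.86

With equal areas, P₁/P₂ = (T₁/T₂)⁴ = (2440/1643)⁴ = 4.86.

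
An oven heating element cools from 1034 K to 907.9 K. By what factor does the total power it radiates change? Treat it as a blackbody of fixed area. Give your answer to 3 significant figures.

P₂/P₁ ≈ 0.594

P ∝ T⁴, so P₂/P₁ = (T₂/T₁)⁴ = (907.9/1034)⁴ = (0.878046)⁴ = 0.594.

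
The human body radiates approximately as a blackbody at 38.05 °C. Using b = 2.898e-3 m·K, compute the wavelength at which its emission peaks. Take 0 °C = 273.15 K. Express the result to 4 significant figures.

λ_max ≈ 9.312 μm

T = 38.05 °C + 273.15 = 311.20 K.
Wien's displacement law: λ_max = b/T = (2.898×10⁻³ m·K)/(311.20 K) = 9.3123×10⁻⁶ m.
That is 9.312 μm, in the infrared range.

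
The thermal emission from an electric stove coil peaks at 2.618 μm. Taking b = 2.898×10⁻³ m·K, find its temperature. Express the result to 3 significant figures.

T ≈ 1.11×10³ K

Wien's law gives T = b/λ_max = (2.898×10⁻³ m·K)/(2.618×10⁻⁶ m) = 1.11×10³ K.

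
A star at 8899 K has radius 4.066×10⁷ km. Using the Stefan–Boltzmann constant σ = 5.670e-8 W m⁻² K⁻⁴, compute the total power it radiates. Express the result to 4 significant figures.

P ≈ 7.387×10³⁰ W

Surface area A = 4πR² = 4π(4.066×10¹⁰ m)² = 2.07752×10²² m².
P = σAT⁴ = 5.670×10⁻⁸ × 2.07752×10²² × (8899)⁴ = 7.387×10³⁰ W.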